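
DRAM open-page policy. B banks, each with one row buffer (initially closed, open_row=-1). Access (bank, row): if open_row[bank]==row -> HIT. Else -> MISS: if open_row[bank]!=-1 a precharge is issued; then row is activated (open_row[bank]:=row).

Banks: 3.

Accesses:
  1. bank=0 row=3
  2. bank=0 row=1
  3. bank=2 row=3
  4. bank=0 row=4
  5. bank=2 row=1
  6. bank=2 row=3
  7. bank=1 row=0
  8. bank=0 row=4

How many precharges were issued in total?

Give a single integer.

Answer: 4

Derivation:
Acc 1: bank0 row3 -> MISS (open row3); precharges=0
Acc 2: bank0 row1 -> MISS (open row1); precharges=1
Acc 3: bank2 row3 -> MISS (open row3); precharges=1
Acc 4: bank0 row4 -> MISS (open row4); precharges=2
Acc 5: bank2 row1 -> MISS (open row1); precharges=3
Acc 6: bank2 row3 -> MISS (open row3); precharges=4
Acc 7: bank1 row0 -> MISS (open row0); precharges=4
Acc 8: bank0 row4 -> HIT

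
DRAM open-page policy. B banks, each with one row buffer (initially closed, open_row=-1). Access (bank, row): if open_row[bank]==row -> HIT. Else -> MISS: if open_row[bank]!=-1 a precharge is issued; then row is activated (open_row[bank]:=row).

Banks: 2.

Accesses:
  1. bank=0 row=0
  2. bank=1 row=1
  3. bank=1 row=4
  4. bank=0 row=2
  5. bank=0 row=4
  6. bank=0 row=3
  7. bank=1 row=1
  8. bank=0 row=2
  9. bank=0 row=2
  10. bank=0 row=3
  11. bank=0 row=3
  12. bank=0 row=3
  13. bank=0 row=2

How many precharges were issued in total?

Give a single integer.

Answer: 8

Derivation:
Acc 1: bank0 row0 -> MISS (open row0); precharges=0
Acc 2: bank1 row1 -> MISS (open row1); precharges=0
Acc 3: bank1 row4 -> MISS (open row4); precharges=1
Acc 4: bank0 row2 -> MISS (open row2); precharges=2
Acc 5: bank0 row4 -> MISS (open row4); precharges=3
Acc 6: bank0 row3 -> MISS (open row3); precharges=4
Acc 7: bank1 row1 -> MISS (open row1); precharges=5
Acc 8: bank0 row2 -> MISS (open row2); precharges=6
Acc 9: bank0 row2 -> HIT
Acc 10: bank0 row3 -> MISS (open row3); precharges=7
Acc 11: bank0 row3 -> HIT
Acc 12: bank0 row3 -> HIT
Acc 13: bank0 row2 -> MISS (open row2); precharges=8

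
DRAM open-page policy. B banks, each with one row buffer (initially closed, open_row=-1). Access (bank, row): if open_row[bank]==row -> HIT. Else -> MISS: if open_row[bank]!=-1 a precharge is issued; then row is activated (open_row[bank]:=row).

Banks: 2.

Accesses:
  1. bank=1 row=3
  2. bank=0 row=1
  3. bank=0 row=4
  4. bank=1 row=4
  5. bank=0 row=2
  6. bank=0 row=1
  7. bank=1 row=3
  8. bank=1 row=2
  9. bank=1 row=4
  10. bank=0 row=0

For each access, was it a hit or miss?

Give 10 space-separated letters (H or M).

Acc 1: bank1 row3 -> MISS (open row3); precharges=0
Acc 2: bank0 row1 -> MISS (open row1); precharges=0
Acc 3: bank0 row4 -> MISS (open row4); precharges=1
Acc 4: bank1 row4 -> MISS (open row4); precharges=2
Acc 5: bank0 row2 -> MISS (open row2); precharges=3
Acc 6: bank0 row1 -> MISS (open row1); precharges=4
Acc 7: bank1 row3 -> MISS (open row3); precharges=5
Acc 8: bank1 row2 -> MISS (open row2); precharges=6
Acc 9: bank1 row4 -> MISS (open row4); precharges=7
Acc 10: bank0 row0 -> MISS (open row0); precharges=8

Answer: M M M M M M M M M M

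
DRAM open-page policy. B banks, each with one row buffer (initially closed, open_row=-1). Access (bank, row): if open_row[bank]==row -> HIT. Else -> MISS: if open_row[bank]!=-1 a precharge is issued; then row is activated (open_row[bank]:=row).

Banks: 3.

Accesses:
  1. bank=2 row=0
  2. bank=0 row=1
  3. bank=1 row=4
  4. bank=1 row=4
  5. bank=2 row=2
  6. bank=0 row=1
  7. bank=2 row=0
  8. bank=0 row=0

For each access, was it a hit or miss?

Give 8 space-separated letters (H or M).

Answer: M M M H M H M M

Derivation:
Acc 1: bank2 row0 -> MISS (open row0); precharges=0
Acc 2: bank0 row1 -> MISS (open row1); precharges=0
Acc 3: bank1 row4 -> MISS (open row4); precharges=0
Acc 4: bank1 row4 -> HIT
Acc 5: bank2 row2 -> MISS (open row2); precharges=1
Acc 6: bank0 row1 -> HIT
Acc 7: bank2 row0 -> MISS (open row0); precharges=2
Acc 8: bank0 row0 -> MISS (open row0); precharges=3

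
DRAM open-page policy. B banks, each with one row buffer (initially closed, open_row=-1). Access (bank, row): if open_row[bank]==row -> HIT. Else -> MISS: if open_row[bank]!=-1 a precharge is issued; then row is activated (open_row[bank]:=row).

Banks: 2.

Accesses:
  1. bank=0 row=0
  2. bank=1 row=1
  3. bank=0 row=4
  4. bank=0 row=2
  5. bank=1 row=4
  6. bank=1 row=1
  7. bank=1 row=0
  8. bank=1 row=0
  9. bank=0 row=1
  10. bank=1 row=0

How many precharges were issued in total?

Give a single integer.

Answer: 6

Derivation:
Acc 1: bank0 row0 -> MISS (open row0); precharges=0
Acc 2: bank1 row1 -> MISS (open row1); precharges=0
Acc 3: bank0 row4 -> MISS (open row4); precharges=1
Acc 4: bank0 row2 -> MISS (open row2); precharges=2
Acc 5: bank1 row4 -> MISS (open row4); precharges=3
Acc 6: bank1 row1 -> MISS (open row1); precharges=4
Acc 7: bank1 row0 -> MISS (open row0); precharges=5
Acc 8: bank1 row0 -> HIT
Acc 9: bank0 row1 -> MISS (open row1); precharges=6
Acc 10: bank1 row0 -> HIT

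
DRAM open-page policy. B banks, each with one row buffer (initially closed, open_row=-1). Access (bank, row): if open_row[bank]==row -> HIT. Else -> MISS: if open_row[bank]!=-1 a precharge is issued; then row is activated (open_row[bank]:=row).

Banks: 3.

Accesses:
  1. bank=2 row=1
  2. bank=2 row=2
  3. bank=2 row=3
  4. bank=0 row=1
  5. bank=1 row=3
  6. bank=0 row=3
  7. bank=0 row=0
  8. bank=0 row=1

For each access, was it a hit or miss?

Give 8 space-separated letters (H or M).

Answer: M M M M M M M M

Derivation:
Acc 1: bank2 row1 -> MISS (open row1); precharges=0
Acc 2: bank2 row2 -> MISS (open row2); precharges=1
Acc 3: bank2 row3 -> MISS (open row3); precharges=2
Acc 4: bank0 row1 -> MISS (open row1); precharges=2
Acc 5: bank1 row3 -> MISS (open row3); precharges=2
Acc 6: bank0 row3 -> MISS (open row3); precharges=3
Acc 7: bank0 row0 -> MISS (open row0); precharges=4
Acc 8: bank0 row1 -> MISS (open row1); precharges=5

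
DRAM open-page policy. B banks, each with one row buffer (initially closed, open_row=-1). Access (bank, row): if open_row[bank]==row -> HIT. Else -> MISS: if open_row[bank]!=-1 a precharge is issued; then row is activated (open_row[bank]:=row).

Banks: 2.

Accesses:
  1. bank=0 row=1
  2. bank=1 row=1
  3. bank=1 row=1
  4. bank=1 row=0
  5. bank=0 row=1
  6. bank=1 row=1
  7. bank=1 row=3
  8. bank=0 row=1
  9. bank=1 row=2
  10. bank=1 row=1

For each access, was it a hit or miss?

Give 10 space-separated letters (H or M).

Answer: M M H M H M M H M M

Derivation:
Acc 1: bank0 row1 -> MISS (open row1); precharges=0
Acc 2: bank1 row1 -> MISS (open row1); precharges=0
Acc 3: bank1 row1 -> HIT
Acc 4: bank1 row0 -> MISS (open row0); precharges=1
Acc 5: bank0 row1 -> HIT
Acc 6: bank1 row1 -> MISS (open row1); precharges=2
Acc 7: bank1 row3 -> MISS (open row3); precharges=3
Acc 8: bank0 row1 -> HIT
Acc 9: bank1 row2 -> MISS (open row2); precharges=4
Acc 10: bank1 row1 -> MISS (open row1); precharges=5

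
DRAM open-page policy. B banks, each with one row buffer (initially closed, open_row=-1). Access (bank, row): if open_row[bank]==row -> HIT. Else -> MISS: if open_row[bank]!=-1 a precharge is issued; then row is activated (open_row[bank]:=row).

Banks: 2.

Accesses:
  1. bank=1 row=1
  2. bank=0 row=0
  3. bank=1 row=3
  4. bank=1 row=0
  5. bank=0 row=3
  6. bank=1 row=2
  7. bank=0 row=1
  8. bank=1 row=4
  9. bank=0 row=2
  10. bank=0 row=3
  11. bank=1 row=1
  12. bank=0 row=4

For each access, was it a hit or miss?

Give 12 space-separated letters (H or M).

Acc 1: bank1 row1 -> MISS (open row1); precharges=0
Acc 2: bank0 row0 -> MISS (open row0); precharges=0
Acc 3: bank1 row3 -> MISS (open row3); precharges=1
Acc 4: bank1 row0 -> MISS (open row0); precharges=2
Acc 5: bank0 row3 -> MISS (open row3); precharges=3
Acc 6: bank1 row2 -> MISS (open row2); precharges=4
Acc 7: bank0 row1 -> MISS (open row1); precharges=5
Acc 8: bank1 row4 -> MISS (open row4); precharges=6
Acc 9: bank0 row2 -> MISS (open row2); precharges=7
Acc 10: bank0 row3 -> MISS (open row3); precharges=8
Acc 11: bank1 row1 -> MISS (open row1); precharges=9
Acc 12: bank0 row4 -> MISS (open row4); precharges=10

Answer: M M M M M M M M M M M M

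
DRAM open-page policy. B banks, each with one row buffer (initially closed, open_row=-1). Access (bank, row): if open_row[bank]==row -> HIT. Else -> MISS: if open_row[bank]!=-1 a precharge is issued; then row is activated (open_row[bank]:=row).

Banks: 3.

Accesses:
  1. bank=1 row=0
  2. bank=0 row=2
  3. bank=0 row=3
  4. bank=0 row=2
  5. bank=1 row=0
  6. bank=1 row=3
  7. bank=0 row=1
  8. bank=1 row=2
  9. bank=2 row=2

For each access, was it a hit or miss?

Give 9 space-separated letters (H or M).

Acc 1: bank1 row0 -> MISS (open row0); precharges=0
Acc 2: bank0 row2 -> MISS (open row2); precharges=0
Acc 3: bank0 row3 -> MISS (open row3); precharges=1
Acc 4: bank0 row2 -> MISS (open row2); precharges=2
Acc 5: bank1 row0 -> HIT
Acc 6: bank1 row3 -> MISS (open row3); precharges=3
Acc 7: bank0 row1 -> MISS (open row1); precharges=4
Acc 8: bank1 row2 -> MISS (open row2); precharges=5
Acc 9: bank2 row2 -> MISS (open row2); precharges=5

Answer: M M M M H M M M M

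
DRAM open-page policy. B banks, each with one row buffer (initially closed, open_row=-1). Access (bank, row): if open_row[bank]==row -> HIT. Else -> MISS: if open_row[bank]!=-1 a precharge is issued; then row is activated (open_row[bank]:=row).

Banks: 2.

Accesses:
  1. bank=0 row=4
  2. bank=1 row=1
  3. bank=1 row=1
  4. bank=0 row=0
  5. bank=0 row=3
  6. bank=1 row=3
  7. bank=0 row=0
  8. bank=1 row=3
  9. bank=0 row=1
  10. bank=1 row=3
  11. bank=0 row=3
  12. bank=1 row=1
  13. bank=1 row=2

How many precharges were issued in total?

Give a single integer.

Acc 1: bank0 row4 -> MISS (open row4); precharges=0
Acc 2: bank1 row1 -> MISS (open row1); precharges=0
Acc 3: bank1 row1 -> HIT
Acc 4: bank0 row0 -> MISS (open row0); precharges=1
Acc 5: bank0 row3 -> MISS (open row3); precharges=2
Acc 6: bank1 row3 -> MISS (open row3); precharges=3
Acc 7: bank0 row0 -> MISS (open row0); precharges=4
Acc 8: bank1 row3 -> HIT
Acc 9: bank0 row1 -> MISS (open row1); precharges=5
Acc 10: bank1 row3 -> HIT
Acc 11: bank0 row3 -> MISS (open row3); precharges=6
Acc 12: bank1 row1 -> MISS (open row1); precharges=7
Acc 13: bank1 row2 -> MISS (open row2); precharges=8

Answer: 8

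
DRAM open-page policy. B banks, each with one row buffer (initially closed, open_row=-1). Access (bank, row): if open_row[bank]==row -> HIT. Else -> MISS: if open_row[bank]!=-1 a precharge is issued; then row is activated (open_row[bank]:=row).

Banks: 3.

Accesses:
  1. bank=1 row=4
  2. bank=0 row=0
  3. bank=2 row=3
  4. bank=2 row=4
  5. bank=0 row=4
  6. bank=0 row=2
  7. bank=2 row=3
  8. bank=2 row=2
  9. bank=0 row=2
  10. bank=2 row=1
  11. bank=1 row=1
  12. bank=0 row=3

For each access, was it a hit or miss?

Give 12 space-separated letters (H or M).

Answer: M M M M M M M M H M M M

Derivation:
Acc 1: bank1 row4 -> MISS (open row4); precharges=0
Acc 2: bank0 row0 -> MISS (open row0); precharges=0
Acc 3: bank2 row3 -> MISS (open row3); precharges=0
Acc 4: bank2 row4 -> MISS (open row4); precharges=1
Acc 5: bank0 row4 -> MISS (open row4); precharges=2
Acc 6: bank0 row2 -> MISS (open row2); precharges=3
Acc 7: bank2 row3 -> MISS (open row3); precharges=4
Acc 8: bank2 row2 -> MISS (open row2); precharges=5
Acc 9: bank0 row2 -> HIT
Acc 10: bank2 row1 -> MISS (open row1); precharges=6
Acc 11: bank1 row1 -> MISS (open row1); precharges=7
Acc 12: bank0 row3 -> MISS (open row3); precharges=8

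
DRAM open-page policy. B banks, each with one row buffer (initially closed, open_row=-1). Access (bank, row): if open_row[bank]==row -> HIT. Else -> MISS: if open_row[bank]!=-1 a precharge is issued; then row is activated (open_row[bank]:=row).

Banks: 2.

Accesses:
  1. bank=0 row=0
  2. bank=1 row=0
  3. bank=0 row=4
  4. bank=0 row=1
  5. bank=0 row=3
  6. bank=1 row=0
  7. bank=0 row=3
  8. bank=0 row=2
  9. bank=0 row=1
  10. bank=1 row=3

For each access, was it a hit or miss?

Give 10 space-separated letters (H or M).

Acc 1: bank0 row0 -> MISS (open row0); precharges=0
Acc 2: bank1 row0 -> MISS (open row0); precharges=0
Acc 3: bank0 row4 -> MISS (open row4); precharges=1
Acc 4: bank0 row1 -> MISS (open row1); precharges=2
Acc 5: bank0 row3 -> MISS (open row3); precharges=3
Acc 6: bank1 row0 -> HIT
Acc 7: bank0 row3 -> HIT
Acc 8: bank0 row2 -> MISS (open row2); precharges=4
Acc 9: bank0 row1 -> MISS (open row1); precharges=5
Acc 10: bank1 row3 -> MISS (open row3); precharges=6

Answer: M M M M M H H M M M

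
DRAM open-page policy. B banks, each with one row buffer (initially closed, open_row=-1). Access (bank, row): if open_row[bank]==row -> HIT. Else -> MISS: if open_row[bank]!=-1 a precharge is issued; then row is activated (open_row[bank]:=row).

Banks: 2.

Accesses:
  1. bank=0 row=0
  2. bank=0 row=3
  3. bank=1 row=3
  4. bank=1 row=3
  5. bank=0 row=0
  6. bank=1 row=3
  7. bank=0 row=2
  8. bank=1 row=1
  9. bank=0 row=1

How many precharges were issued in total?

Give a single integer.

Answer: 5

Derivation:
Acc 1: bank0 row0 -> MISS (open row0); precharges=0
Acc 2: bank0 row3 -> MISS (open row3); precharges=1
Acc 3: bank1 row3 -> MISS (open row3); precharges=1
Acc 4: bank1 row3 -> HIT
Acc 5: bank0 row0 -> MISS (open row0); precharges=2
Acc 6: bank1 row3 -> HIT
Acc 7: bank0 row2 -> MISS (open row2); precharges=3
Acc 8: bank1 row1 -> MISS (open row1); precharges=4
Acc 9: bank0 row1 -> MISS (open row1); precharges=5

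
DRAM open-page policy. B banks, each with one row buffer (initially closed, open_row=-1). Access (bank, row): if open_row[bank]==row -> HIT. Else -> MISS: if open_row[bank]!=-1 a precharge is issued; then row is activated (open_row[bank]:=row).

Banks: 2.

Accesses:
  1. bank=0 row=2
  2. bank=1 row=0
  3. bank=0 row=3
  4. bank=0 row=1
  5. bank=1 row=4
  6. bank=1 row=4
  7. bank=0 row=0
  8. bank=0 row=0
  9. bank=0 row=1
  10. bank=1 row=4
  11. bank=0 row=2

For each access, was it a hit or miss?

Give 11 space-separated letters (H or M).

Acc 1: bank0 row2 -> MISS (open row2); precharges=0
Acc 2: bank1 row0 -> MISS (open row0); precharges=0
Acc 3: bank0 row3 -> MISS (open row3); precharges=1
Acc 4: bank0 row1 -> MISS (open row1); precharges=2
Acc 5: bank1 row4 -> MISS (open row4); precharges=3
Acc 6: bank1 row4 -> HIT
Acc 7: bank0 row0 -> MISS (open row0); precharges=4
Acc 8: bank0 row0 -> HIT
Acc 9: bank0 row1 -> MISS (open row1); precharges=5
Acc 10: bank1 row4 -> HIT
Acc 11: bank0 row2 -> MISS (open row2); precharges=6

Answer: M M M M M H M H M H M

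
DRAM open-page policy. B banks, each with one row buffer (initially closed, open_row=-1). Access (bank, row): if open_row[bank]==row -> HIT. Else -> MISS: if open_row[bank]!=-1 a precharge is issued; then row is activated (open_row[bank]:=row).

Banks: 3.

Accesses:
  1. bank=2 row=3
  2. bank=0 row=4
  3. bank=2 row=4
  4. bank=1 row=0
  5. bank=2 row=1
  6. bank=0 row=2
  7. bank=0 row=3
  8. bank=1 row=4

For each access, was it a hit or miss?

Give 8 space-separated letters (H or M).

Acc 1: bank2 row3 -> MISS (open row3); precharges=0
Acc 2: bank0 row4 -> MISS (open row4); precharges=0
Acc 3: bank2 row4 -> MISS (open row4); precharges=1
Acc 4: bank1 row0 -> MISS (open row0); precharges=1
Acc 5: bank2 row1 -> MISS (open row1); precharges=2
Acc 6: bank0 row2 -> MISS (open row2); precharges=3
Acc 7: bank0 row3 -> MISS (open row3); precharges=4
Acc 8: bank1 row4 -> MISS (open row4); precharges=5

Answer: M M M M M M M M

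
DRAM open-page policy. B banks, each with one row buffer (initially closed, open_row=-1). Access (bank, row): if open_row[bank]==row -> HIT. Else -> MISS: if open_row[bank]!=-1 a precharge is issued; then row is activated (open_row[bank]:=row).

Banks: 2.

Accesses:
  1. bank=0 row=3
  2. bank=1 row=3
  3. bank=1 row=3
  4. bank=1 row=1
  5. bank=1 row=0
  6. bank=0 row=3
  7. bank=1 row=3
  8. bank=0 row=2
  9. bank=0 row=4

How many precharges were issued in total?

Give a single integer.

Acc 1: bank0 row3 -> MISS (open row3); precharges=0
Acc 2: bank1 row3 -> MISS (open row3); precharges=0
Acc 3: bank1 row3 -> HIT
Acc 4: bank1 row1 -> MISS (open row1); precharges=1
Acc 5: bank1 row0 -> MISS (open row0); precharges=2
Acc 6: bank0 row3 -> HIT
Acc 7: bank1 row3 -> MISS (open row3); precharges=3
Acc 8: bank0 row2 -> MISS (open row2); precharges=4
Acc 9: bank0 row4 -> MISS (open row4); precharges=5

Answer: 5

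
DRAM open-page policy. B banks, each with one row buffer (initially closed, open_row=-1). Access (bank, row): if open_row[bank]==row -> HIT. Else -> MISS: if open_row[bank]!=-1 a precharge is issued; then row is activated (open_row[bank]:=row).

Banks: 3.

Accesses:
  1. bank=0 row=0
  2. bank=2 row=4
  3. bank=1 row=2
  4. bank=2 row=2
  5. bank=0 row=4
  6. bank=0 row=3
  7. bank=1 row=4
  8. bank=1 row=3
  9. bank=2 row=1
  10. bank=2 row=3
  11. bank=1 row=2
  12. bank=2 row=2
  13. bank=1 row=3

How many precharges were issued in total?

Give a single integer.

Acc 1: bank0 row0 -> MISS (open row0); precharges=0
Acc 2: bank2 row4 -> MISS (open row4); precharges=0
Acc 3: bank1 row2 -> MISS (open row2); precharges=0
Acc 4: bank2 row2 -> MISS (open row2); precharges=1
Acc 5: bank0 row4 -> MISS (open row4); precharges=2
Acc 6: bank0 row3 -> MISS (open row3); precharges=3
Acc 7: bank1 row4 -> MISS (open row4); precharges=4
Acc 8: bank1 row3 -> MISS (open row3); precharges=5
Acc 9: bank2 row1 -> MISS (open row1); precharges=6
Acc 10: bank2 row3 -> MISS (open row3); precharges=7
Acc 11: bank1 row2 -> MISS (open row2); precharges=8
Acc 12: bank2 row2 -> MISS (open row2); precharges=9
Acc 13: bank1 row3 -> MISS (open row3); precharges=10

Answer: 10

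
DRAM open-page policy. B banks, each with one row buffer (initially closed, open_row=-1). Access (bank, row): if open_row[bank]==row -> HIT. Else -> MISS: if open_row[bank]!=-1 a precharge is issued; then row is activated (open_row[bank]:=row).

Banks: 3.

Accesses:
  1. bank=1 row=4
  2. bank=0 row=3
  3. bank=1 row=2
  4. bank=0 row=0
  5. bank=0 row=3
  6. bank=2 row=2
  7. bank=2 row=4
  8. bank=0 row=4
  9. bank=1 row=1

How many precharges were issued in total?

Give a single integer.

Acc 1: bank1 row4 -> MISS (open row4); precharges=0
Acc 2: bank0 row3 -> MISS (open row3); precharges=0
Acc 3: bank1 row2 -> MISS (open row2); precharges=1
Acc 4: bank0 row0 -> MISS (open row0); precharges=2
Acc 5: bank0 row3 -> MISS (open row3); precharges=3
Acc 6: bank2 row2 -> MISS (open row2); precharges=3
Acc 7: bank2 row4 -> MISS (open row4); precharges=4
Acc 8: bank0 row4 -> MISS (open row4); precharges=5
Acc 9: bank1 row1 -> MISS (open row1); precharges=6

Answer: 6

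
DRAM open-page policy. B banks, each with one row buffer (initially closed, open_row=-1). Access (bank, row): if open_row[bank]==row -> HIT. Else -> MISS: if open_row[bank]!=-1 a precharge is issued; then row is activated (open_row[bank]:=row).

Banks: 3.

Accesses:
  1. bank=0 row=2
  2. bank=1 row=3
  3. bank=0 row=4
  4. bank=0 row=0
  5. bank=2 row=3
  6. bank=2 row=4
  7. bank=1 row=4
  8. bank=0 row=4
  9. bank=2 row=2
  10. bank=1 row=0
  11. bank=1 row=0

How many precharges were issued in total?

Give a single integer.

Answer: 7

Derivation:
Acc 1: bank0 row2 -> MISS (open row2); precharges=0
Acc 2: bank1 row3 -> MISS (open row3); precharges=0
Acc 3: bank0 row4 -> MISS (open row4); precharges=1
Acc 4: bank0 row0 -> MISS (open row0); precharges=2
Acc 5: bank2 row3 -> MISS (open row3); precharges=2
Acc 6: bank2 row4 -> MISS (open row4); precharges=3
Acc 7: bank1 row4 -> MISS (open row4); precharges=4
Acc 8: bank0 row4 -> MISS (open row4); precharges=5
Acc 9: bank2 row2 -> MISS (open row2); precharges=6
Acc 10: bank1 row0 -> MISS (open row0); precharges=7
Acc 11: bank1 row0 -> HIT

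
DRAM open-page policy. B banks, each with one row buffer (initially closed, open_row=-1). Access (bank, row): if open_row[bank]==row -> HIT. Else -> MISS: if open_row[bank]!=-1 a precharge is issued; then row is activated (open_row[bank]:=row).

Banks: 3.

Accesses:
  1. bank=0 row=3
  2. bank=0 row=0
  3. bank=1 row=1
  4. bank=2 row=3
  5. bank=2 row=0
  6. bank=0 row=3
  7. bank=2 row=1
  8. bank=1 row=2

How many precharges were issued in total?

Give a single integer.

Acc 1: bank0 row3 -> MISS (open row3); precharges=0
Acc 2: bank0 row0 -> MISS (open row0); precharges=1
Acc 3: bank1 row1 -> MISS (open row1); precharges=1
Acc 4: bank2 row3 -> MISS (open row3); precharges=1
Acc 5: bank2 row0 -> MISS (open row0); precharges=2
Acc 6: bank0 row3 -> MISS (open row3); precharges=3
Acc 7: bank2 row1 -> MISS (open row1); precharges=4
Acc 8: bank1 row2 -> MISS (open row2); precharges=5

Answer: 5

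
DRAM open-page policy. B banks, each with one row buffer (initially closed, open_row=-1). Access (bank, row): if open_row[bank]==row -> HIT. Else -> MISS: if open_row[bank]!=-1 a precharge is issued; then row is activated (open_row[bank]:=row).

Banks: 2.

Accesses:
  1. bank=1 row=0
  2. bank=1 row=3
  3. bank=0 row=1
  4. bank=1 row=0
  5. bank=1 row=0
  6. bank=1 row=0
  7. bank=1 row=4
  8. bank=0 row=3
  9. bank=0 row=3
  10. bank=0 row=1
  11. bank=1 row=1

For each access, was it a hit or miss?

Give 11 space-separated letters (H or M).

Acc 1: bank1 row0 -> MISS (open row0); precharges=0
Acc 2: bank1 row3 -> MISS (open row3); precharges=1
Acc 3: bank0 row1 -> MISS (open row1); precharges=1
Acc 4: bank1 row0 -> MISS (open row0); precharges=2
Acc 5: bank1 row0 -> HIT
Acc 6: bank1 row0 -> HIT
Acc 7: bank1 row4 -> MISS (open row4); precharges=3
Acc 8: bank0 row3 -> MISS (open row3); precharges=4
Acc 9: bank0 row3 -> HIT
Acc 10: bank0 row1 -> MISS (open row1); precharges=5
Acc 11: bank1 row1 -> MISS (open row1); precharges=6

Answer: M M M M H H M M H M M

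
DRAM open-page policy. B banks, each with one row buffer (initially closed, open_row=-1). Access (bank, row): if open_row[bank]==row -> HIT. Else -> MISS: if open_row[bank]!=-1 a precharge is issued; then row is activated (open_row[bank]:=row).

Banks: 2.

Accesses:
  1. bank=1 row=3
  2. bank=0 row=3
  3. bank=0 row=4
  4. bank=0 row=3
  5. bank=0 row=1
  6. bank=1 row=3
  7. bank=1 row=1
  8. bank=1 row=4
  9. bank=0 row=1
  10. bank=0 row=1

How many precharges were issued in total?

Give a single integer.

Answer: 5

Derivation:
Acc 1: bank1 row3 -> MISS (open row3); precharges=0
Acc 2: bank0 row3 -> MISS (open row3); precharges=0
Acc 3: bank0 row4 -> MISS (open row4); precharges=1
Acc 4: bank0 row3 -> MISS (open row3); precharges=2
Acc 5: bank0 row1 -> MISS (open row1); precharges=3
Acc 6: bank1 row3 -> HIT
Acc 7: bank1 row1 -> MISS (open row1); precharges=4
Acc 8: bank1 row4 -> MISS (open row4); precharges=5
Acc 9: bank0 row1 -> HIT
Acc 10: bank0 row1 -> HIT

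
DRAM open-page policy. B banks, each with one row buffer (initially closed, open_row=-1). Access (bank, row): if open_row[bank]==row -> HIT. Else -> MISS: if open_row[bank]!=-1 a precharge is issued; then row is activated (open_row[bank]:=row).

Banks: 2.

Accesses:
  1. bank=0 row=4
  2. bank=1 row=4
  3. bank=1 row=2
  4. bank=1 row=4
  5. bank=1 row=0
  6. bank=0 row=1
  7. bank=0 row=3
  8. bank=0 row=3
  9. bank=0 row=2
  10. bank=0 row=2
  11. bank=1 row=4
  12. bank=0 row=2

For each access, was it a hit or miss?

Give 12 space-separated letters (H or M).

Acc 1: bank0 row4 -> MISS (open row4); precharges=0
Acc 2: bank1 row4 -> MISS (open row4); precharges=0
Acc 3: bank1 row2 -> MISS (open row2); precharges=1
Acc 4: bank1 row4 -> MISS (open row4); precharges=2
Acc 5: bank1 row0 -> MISS (open row0); precharges=3
Acc 6: bank0 row1 -> MISS (open row1); precharges=4
Acc 7: bank0 row3 -> MISS (open row3); precharges=5
Acc 8: bank0 row3 -> HIT
Acc 9: bank0 row2 -> MISS (open row2); precharges=6
Acc 10: bank0 row2 -> HIT
Acc 11: bank1 row4 -> MISS (open row4); precharges=7
Acc 12: bank0 row2 -> HIT

Answer: M M M M M M M H M H M H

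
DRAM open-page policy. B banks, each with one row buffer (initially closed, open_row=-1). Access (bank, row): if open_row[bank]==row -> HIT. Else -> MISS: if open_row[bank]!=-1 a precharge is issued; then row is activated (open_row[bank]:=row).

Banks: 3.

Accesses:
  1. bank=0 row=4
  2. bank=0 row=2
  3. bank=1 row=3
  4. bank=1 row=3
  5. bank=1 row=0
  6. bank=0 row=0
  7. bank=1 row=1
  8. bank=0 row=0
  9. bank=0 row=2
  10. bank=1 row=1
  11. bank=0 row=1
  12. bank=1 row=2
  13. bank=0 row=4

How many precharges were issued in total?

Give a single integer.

Acc 1: bank0 row4 -> MISS (open row4); precharges=0
Acc 2: bank0 row2 -> MISS (open row2); precharges=1
Acc 3: bank1 row3 -> MISS (open row3); precharges=1
Acc 4: bank1 row3 -> HIT
Acc 5: bank1 row0 -> MISS (open row0); precharges=2
Acc 6: bank0 row0 -> MISS (open row0); precharges=3
Acc 7: bank1 row1 -> MISS (open row1); precharges=4
Acc 8: bank0 row0 -> HIT
Acc 9: bank0 row2 -> MISS (open row2); precharges=5
Acc 10: bank1 row1 -> HIT
Acc 11: bank0 row1 -> MISS (open row1); precharges=6
Acc 12: bank1 row2 -> MISS (open row2); precharges=7
Acc 13: bank0 row4 -> MISS (open row4); precharges=8

Answer: 8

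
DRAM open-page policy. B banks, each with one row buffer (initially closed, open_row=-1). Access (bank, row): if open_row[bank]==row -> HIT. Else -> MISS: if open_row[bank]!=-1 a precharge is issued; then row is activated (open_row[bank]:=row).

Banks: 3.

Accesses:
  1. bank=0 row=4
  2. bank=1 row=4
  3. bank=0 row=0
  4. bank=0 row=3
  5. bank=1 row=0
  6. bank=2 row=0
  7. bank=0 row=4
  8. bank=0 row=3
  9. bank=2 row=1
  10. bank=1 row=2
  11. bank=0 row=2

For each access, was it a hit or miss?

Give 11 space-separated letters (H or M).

Answer: M M M M M M M M M M M

Derivation:
Acc 1: bank0 row4 -> MISS (open row4); precharges=0
Acc 2: bank1 row4 -> MISS (open row4); precharges=0
Acc 3: bank0 row0 -> MISS (open row0); precharges=1
Acc 4: bank0 row3 -> MISS (open row3); precharges=2
Acc 5: bank1 row0 -> MISS (open row0); precharges=3
Acc 6: bank2 row0 -> MISS (open row0); precharges=3
Acc 7: bank0 row4 -> MISS (open row4); precharges=4
Acc 8: bank0 row3 -> MISS (open row3); precharges=5
Acc 9: bank2 row1 -> MISS (open row1); precharges=6
Acc 10: bank1 row2 -> MISS (open row2); precharges=7
Acc 11: bank0 row2 -> MISS (open row2); precharges=8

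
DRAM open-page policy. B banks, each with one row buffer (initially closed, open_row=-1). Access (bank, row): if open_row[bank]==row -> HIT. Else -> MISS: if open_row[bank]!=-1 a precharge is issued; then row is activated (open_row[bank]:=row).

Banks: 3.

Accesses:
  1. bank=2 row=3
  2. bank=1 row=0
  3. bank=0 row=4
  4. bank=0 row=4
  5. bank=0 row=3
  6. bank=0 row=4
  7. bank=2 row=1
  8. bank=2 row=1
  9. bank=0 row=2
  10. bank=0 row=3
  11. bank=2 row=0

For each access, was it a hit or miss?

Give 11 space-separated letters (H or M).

Answer: M M M H M M M H M M M

Derivation:
Acc 1: bank2 row3 -> MISS (open row3); precharges=0
Acc 2: bank1 row0 -> MISS (open row0); precharges=0
Acc 3: bank0 row4 -> MISS (open row4); precharges=0
Acc 4: bank0 row4 -> HIT
Acc 5: bank0 row3 -> MISS (open row3); precharges=1
Acc 6: bank0 row4 -> MISS (open row4); precharges=2
Acc 7: bank2 row1 -> MISS (open row1); precharges=3
Acc 8: bank2 row1 -> HIT
Acc 9: bank0 row2 -> MISS (open row2); precharges=4
Acc 10: bank0 row3 -> MISS (open row3); precharges=5
Acc 11: bank2 row0 -> MISS (open row0); precharges=6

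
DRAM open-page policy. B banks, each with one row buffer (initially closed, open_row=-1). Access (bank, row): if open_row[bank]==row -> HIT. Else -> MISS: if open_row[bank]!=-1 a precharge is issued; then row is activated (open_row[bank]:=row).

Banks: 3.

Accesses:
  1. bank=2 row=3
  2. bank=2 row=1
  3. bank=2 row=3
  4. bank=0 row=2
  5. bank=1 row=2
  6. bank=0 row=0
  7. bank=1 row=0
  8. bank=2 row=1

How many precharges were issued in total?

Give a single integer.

Answer: 5

Derivation:
Acc 1: bank2 row3 -> MISS (open row3); precharges=0
Acc 2: bank2 row1 -> MISS (open row1); precharges=1
Acc 3: bank2 row3 -> MISS (open row3); precharges=2
Acc 4: bank0 row2 -> MISS (open row2); precharges=2
Acc 5: bank1 row2 -> MISS (open row2); precharges=2
Acc 6: bank0 row0 -> MISS (open row0); precharges=3
Acc 7: bank1 row0 -> MISS (open row0); precharges=4
Acc 8: bank2 row1 -> MISS (open row1); precharges=5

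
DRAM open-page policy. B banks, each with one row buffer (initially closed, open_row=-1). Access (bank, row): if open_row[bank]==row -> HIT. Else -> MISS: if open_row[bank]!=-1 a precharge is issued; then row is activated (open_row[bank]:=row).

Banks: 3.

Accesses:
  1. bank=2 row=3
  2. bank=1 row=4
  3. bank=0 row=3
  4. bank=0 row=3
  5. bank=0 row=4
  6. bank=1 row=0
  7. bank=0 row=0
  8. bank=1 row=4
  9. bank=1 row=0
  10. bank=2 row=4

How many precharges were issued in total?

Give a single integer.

Answer: 6

Derivation:
Acc 1: bank2 row3 -> MISS (open row3); precharges=0
Acc 2: bank1 row4 -> MISS (open row4); precharges=0
Acc 3: bank0 row3 -> MISS (open row3); precharges=0
Acc 4: bank0 row3 -> HIT
Acc 5: bank0 row4 -> MISS (open row4); precharges=1
Acc 6: bank1 row0 -> MISS (open row0); precharges=2
Acc 7: bank0 row0 -> MISS (open row0); precharges=3
Acc 8: bank1 row4 -> MISS (open row4); precharges=4
Acc 9: bank1 row0 -> MISS (open row0); precharges=5
Acc 10: bank2 row4 -> MISS (open row4); precharges=6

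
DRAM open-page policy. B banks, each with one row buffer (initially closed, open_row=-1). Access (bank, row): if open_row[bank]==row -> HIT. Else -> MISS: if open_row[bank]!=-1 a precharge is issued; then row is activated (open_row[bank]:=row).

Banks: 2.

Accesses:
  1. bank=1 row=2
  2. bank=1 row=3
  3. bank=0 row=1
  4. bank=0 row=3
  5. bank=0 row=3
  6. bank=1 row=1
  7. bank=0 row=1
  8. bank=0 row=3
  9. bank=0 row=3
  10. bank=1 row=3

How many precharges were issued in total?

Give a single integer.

Acc 1: bank1 row2 -> MISS (open row2); precharges=0
Acc 2: bank1 row3 -> MISS (open row3); precharges=1
Acc 3: bank0 row1 -> MISS (open row1); precharges=1
Acc 4: bank0 row3 -> MISS (open row3); precharges=2
Acc 5: bank0 row3 -> HIT
Acc 6: bank1 row1 -> MISS (open row1); precharges=3
Acc 7: bank0 row1 -> MISS (open row1); precharges=4
Acc 8: bank0 row3 -> MISS (open row3); precharges=5
Acc 9: bank0 row3 -> HIT
Acc 10: bank1 row3 -> MISS (open row3); precharges=6

Answer: 6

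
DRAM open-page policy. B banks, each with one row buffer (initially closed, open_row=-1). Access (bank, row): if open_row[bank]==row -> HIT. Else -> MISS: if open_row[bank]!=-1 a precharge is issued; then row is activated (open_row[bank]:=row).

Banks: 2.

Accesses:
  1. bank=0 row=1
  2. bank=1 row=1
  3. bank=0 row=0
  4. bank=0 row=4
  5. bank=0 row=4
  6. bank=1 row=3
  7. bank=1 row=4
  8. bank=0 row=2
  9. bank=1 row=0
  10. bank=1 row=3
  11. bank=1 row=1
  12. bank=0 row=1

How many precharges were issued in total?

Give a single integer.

Acc 1: bank0 row1 -> MISS (open row1); precharges=0
Acc 2: bank1 row1 -> MISS (open row1); precharges=0
Acc 3: bank0 row0 -> MISS (open row0); precharges=1
Acc 4: bank0 row4 -> MISS (open row4); precharges=2
Acc 5: bank0 row4 -> HIT
Acc 6: bank1 row3 -> MISS (open row3); precharges=3
Acc 7: bank1 row4 -> MISS (open row4); precharges=4
Acc 8: bank0 row2 -> MISS (open row2); precharges=5
Acc 9: bank1 row0 -> MISS (open row0); precharges=6
Acc 10: bank1 row3 -> MISS (open row3); precharges=7
Acc 11: bank1 row1 -> MISS (open row1); precharges=8
Acc 12: bank0 row1 -> MISS (open row1); precharges=9

Answer: 9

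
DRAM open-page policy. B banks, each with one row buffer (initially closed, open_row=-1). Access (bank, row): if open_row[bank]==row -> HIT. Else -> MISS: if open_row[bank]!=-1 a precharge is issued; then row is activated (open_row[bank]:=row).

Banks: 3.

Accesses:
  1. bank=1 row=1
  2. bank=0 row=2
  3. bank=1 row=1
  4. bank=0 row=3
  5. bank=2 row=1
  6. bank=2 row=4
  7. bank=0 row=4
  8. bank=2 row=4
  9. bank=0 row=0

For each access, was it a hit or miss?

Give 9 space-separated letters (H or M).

Acc 1: bank1 row1 -> MISS (open row1); precharges=0
Acc 2: bank0 row2 -> MISS (open row2); precharges=0
Acc 3: bank1 row1 -> HIT
Acc 4: bank0 row3 -> MISS (open row3); precharges=1
Acc 5: bank2 row1 -> MISS (open row1); precharges=1
Acc 6: bank2 row4 -> MISS (open row4); precharges=2
Acc 7: bank0 row4 -> MISS (open row4); precharges=3
Acc 8: bank2 row4 -> HIT
Acc 9: bank0 row0 -> MISS (open row0); precharges=4

Answer: M M H M M M M H M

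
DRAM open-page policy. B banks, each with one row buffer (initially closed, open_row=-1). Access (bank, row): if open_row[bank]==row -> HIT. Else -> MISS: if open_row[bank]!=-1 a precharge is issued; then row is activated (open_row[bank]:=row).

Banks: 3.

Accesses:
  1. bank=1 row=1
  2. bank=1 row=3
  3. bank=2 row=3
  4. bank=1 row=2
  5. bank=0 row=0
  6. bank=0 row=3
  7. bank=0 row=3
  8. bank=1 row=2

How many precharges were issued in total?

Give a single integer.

Acc 1: bank1 row1 -> MISS (open row1); precharges=0
Acc 2: bank1 row3 -> MISS (open row3); precharges=1
Acc 3: bank2 row3 -> MISS (open row3); precharges=1
Acc 4: bank1 row2 -> MISS (open row2); precharges=2
Acc 5: bank0 row0 -> MISS (open row0); precharges=2
Acc 6: bank0 row3 -> MISS (open row3); precharges=3
Acc 7: bank0 row3 -> HIT
Acc 8: bank1 row2 -> HIT

Answer: 3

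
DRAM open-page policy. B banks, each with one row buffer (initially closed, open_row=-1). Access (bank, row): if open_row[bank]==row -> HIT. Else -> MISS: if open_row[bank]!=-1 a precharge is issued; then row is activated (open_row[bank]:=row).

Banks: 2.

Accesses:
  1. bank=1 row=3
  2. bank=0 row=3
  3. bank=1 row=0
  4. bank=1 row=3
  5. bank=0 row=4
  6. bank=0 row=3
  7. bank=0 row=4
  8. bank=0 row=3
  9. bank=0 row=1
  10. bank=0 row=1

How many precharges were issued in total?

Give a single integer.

Answer: 7

Derivation:
Acc 1: bank1 row3 -> MISS (open row3); precharges=0
Acc 2: bank0 row3 -> MISS (open row3); precharges=0
Acc 3: bank1 row0 -> MISS (open row0); precharges=1
Acc 4: bank1 row3 -> MISS (open row3); precharges=2
Acc 5: bank0 row4 -> MISS (open row4); precharges=3
Acc 6: bank0 row3 -> MISS (open row3); precharges=4
Acc 7: bank0 row4 -> MISS (open row4); precharges=5
Acc 8: bank0 row3 -> MISS (open row3); precharges=6
Acc 9: bank0 row1 -> MISS (open row1); precharges=7
Acc 10: bank0 row1 -> HIT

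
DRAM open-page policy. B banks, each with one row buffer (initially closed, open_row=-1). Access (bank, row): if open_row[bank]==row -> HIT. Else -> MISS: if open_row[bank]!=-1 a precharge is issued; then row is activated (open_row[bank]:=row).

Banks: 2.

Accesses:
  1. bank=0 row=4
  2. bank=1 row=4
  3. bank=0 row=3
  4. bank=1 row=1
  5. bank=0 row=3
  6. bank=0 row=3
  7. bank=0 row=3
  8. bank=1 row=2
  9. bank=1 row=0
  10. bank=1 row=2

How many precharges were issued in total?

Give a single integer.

Acc 1: bank0 row4 -> MISS (open row4); precharges=0
Acc 2: bank1 row4 -> MISS (open row4); precharges=0
Acc 3: bank0 row3 -> MISS (open row3); precharges=1
Acc 4: bank1 row1 -> MISS (open row1); precharges=2
Acc 5: bank0 row3 -> HIT
Acc 6: bank0 row3 -> HIT
Acc 7: bank0 row3 -> HIT
Acc 8: bank1 row2 -> MISS (open row2); precharges=3
Acc 9: bank1 row0 -> MISS (open row0); precharges=4
Acc 10: bank1 row2 -> MISS (open row2); precharges=5

Answer: 5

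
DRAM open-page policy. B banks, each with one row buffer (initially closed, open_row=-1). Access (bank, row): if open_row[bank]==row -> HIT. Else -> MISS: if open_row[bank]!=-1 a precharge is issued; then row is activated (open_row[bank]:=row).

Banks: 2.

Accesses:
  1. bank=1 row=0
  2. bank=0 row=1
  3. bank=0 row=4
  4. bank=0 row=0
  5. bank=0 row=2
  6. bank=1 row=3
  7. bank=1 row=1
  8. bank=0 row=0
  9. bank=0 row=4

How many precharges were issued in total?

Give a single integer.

Acc 1: bank1 row0 -> MISS (open row0); precharges=0
Acc 2: bank0 row1 -> MISS (open row1); precharges=0
Acc 3: bank0 row4 -> MISS (open row4); precharges=1
Acc 4: bank0 row0 -> MISS (open row0); precharges=2
Acc 5: bank0 row2 -> MISS (open row2); precharges=3
Acc 6: bank1 row3 -> MISS (open row3); precharges=4
Acc 7: bank1 row1 -> MISS (open row1); precharges=5
Acc 8: bank0 row0 -> MISS (open row0); precharges=6
Acc 9: bank0 row4 -> MISS (open row4); precharges=7

Answer: 7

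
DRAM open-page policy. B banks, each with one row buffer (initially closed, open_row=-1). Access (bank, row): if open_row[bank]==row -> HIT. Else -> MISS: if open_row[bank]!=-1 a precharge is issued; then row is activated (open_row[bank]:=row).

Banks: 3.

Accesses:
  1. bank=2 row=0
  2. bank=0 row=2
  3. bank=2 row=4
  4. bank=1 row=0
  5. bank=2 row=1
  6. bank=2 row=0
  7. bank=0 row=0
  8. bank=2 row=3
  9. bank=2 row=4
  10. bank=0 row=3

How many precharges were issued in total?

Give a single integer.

Answer: 7

Derivation:
Acc 1: bank2 row0 -> MISS (open row0); precharges=0
Acc 2: bank0 row2 -> MISS (open row2); precharges=0
Acc 3: bank2 row4 -> MISS (open row4); precharges=1
Acc 4: bank1 row0 -> MISS (open row0); precharges=1
Acc 5: bank2 row1 -> MISS (open row1); precharges=2
Acc 6: bank2 row0 -> MISS (open row0); precharges=3
Acc 7: bank0 row0 -> MISS (open row0); precharges=4
Acc 8: bank2 row3 -> MISS (open row3); precharges=5
Acc 9: bank2 row4 -> MISS (open row4); precharges=6
Acc 10: bank0 row3 -> MISS (open row3); precharges=7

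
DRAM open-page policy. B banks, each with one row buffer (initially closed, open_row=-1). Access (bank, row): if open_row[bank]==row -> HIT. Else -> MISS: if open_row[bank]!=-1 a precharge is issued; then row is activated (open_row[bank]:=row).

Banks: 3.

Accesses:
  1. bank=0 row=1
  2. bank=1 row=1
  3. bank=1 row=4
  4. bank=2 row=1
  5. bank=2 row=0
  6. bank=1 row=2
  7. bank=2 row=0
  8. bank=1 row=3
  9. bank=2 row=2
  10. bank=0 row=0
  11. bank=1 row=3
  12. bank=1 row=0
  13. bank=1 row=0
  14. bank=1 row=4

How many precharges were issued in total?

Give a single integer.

Answer: 8

Derivation:
Acc 1: bank0 row1 -> MISS (open row1); precharges=0
Acc 2: bank1 row1 -> MISS (open row1); precharges=0
Acc 3: bank1 row4 -> MISS (open row4); precharges=1
Acc 4: bank2 row1 -> MISS (open row1); precharges=1
Acc 5: bank2 row0 -> MISS (open row0); precharges=2
Acc 6: bank1 row2 -> MISS (open row2); precharges=3
Acc 7: bank2 row0 -> HIT
Acc 8: bank1 row3 -> MISS (open row3); precharges=4
Acc 9: bank2 row2 -> MISS (open row2); precharges=5
Acc 10: bank0 row0 -> MISS (open row0); precharges=6
Acc 11: bank1 row3 -> HIT
Acc 12: bank1 row0 -> MISS (open row0); precharges=7
Acc 13: bank1 row0 -> HIT
Acc 14: bank1 row4 -> MISS (open row4); precharges=8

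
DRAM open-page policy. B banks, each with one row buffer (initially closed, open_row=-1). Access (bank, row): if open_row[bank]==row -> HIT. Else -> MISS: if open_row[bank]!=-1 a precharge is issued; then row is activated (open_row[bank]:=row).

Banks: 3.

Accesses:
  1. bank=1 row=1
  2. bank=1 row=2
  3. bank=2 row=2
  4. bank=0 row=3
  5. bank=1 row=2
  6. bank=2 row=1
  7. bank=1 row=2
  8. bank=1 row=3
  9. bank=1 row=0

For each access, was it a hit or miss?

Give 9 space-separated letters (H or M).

Acc 1: bank1 row1 -> MISS (open row1); precharges=0
Acc 2: bank1 row2 -> MISS (open row2); precharges=1
Acc 3: bank2 row2 -> MISS (open row2); precharges=1
Acc 4: bank0 row3 -> MISS (open row3); precharges=1
Acc 5: bank1 row2 -> HIT
Acc 6: bank2 row1 -> MISS (open row1); precharges=2
Acc 7: bank1 row2 -> HIT
Acc 8: bank1 row3 -> MISS (open row3); precharges=3
Acc 9: bank1 row0 -> MISS (open row0); precharges=4

Answer: M M M M H M H M M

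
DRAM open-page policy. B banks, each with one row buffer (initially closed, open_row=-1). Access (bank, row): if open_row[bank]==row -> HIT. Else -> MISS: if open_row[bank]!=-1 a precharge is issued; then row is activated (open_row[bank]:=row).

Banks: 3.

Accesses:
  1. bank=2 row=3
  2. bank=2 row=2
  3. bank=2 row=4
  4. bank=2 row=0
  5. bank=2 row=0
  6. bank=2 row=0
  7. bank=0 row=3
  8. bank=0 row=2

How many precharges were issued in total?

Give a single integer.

Answer: 4

Derivation:
Acc 1: bank2 row3 -> MISS (open row3); precharges=0
Acc 2: bank2 row2 -> MISS (open row2); precharges=1
Acc 3: bank2 row4 -> MISS (open row4); precharges=2
Acc 4: bank2 row0 -> MISS (open row0); precharges=3
Acc 5: bank2 row0 -> HIT
Acc 6: bank2 row0 -> HIT
Acc 7: bank0 row3 -> MISS (open row3); precharges=3
Acc 8: bank0 row2 -> MISS (open row2); precharges=4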